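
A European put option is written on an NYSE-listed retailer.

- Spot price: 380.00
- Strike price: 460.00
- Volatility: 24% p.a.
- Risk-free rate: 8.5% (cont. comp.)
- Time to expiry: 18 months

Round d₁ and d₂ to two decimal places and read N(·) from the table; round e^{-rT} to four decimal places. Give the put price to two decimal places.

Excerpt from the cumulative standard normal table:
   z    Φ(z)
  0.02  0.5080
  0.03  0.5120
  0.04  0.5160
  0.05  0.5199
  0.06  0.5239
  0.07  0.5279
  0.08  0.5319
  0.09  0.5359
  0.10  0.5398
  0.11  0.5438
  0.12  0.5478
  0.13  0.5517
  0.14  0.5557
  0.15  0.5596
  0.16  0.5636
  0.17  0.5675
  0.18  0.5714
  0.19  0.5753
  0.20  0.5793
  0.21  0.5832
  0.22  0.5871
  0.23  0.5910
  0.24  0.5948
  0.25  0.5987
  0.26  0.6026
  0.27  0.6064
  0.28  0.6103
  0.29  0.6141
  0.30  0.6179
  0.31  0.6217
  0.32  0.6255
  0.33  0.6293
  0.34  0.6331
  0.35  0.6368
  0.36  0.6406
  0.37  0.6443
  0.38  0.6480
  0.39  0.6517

T = 1.5;  σ√T = 0.2939
d₁ = [ln(380/460) + (0.085 + 0.24²/2)·1.5] / 0.2939 = [-0.1911 + 0.1707] / 0.2939 = -0.0692 ⇒ -0.07
d₂ = d₁ − σ√T = -0.0692 − 0.2939 = -0.3632 ⇒ -0.36
exp(−rT) = exp(−0.085·1.5) = 0.8803
P = 460·0.8803·N(0.36) − 380·N(0.07) = 460·0.8803·0.6406 − 380·0.5279 = 259.4033 − 200.6020 = 58.8013

58.80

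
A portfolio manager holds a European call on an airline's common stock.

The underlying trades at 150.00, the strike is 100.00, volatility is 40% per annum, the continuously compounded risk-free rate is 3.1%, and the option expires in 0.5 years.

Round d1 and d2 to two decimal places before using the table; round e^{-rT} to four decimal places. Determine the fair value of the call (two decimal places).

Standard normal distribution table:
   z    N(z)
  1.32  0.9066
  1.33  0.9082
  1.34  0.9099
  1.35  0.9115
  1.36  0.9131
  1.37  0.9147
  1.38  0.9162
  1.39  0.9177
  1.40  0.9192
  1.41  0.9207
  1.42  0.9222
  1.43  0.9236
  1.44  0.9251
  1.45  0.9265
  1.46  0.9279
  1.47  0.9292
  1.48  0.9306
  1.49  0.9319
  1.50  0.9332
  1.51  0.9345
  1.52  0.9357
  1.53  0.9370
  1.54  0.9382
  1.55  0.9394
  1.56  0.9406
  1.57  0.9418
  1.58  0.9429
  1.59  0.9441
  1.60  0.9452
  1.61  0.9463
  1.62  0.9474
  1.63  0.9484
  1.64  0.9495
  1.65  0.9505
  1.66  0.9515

T = 0.5;  σ√T = 0.2828
ln(S/K) + (r + σ²/2)T = ln(150/100) + (0.031 + 0.4²/2)·0.5 = 0.4055 + 0.0555 = 0.4610
d₁ = 0.4610 / 0.2828 = 1.6298 → 1.63
d₂ = d₁ − σ√T = 1.6298 − 0.2828 = 1.3469 → 1.35
exp(−rT) = exp(−0.031·0.5) = 0.9846
N(d₁) = N(1.63) = 0.9484;  N(d₂) = N(1.35) = 0.9115
C = 150·0.9484 − 100·0.9846·0.9115 = 142.2600 − 89.7463 = 52.5137

52.51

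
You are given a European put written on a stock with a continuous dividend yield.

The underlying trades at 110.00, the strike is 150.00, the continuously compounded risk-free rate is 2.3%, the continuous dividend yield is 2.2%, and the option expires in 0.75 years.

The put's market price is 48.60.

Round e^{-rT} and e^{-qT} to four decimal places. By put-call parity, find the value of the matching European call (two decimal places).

9.36

e^(−qT) = e^(−0.022·0.75) = 0.9836;  e^(−rT) = e^(−0.023·0.75) = 0.9829
Put-call parity: C − P = S·e^(−qT) − K·e^(−rT) = 110·0.9836 − 150·0.9829 = 108.1960 − 147.4350 = -39.2390
C = P + (C − P) = 48.60 + (-39.2390) = 9.3610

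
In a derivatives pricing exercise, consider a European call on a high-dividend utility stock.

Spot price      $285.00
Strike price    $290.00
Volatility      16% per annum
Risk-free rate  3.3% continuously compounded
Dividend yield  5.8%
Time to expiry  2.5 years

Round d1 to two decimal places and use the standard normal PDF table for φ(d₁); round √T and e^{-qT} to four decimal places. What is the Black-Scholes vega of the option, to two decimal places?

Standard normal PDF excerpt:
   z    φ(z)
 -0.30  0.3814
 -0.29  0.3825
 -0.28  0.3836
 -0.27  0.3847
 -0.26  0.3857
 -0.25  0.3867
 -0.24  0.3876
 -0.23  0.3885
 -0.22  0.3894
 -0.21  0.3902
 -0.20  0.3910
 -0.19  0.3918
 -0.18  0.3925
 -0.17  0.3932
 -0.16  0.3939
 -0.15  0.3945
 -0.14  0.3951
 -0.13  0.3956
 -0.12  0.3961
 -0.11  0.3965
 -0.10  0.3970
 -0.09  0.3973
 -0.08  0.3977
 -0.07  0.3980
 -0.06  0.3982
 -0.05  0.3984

152.72

σ√T = 0.16·√2.5 = 0.2530
ln(S/K) + (r − q + σ²/2)T = ln(285/290) + (0.033 − 0.058 + 0.16²/2)·2.5 = -0.0174 − 0.0305 = -0.0479
d₁ = -0.0479 / 0.2530 = -0.1893 → -0.19
√T = √2.5 = 1.5811
φ(d₁) = φ(-0.19) = 0.3918
e^(−qT) = e^(−0.058·2.5) = 0.8650
vega = S·e^(−qT)·φ(d₁)·√T = 285·0.8650·0.3918·1.5811 = 152.7161
(Vega is the same for a European call and put with the same parameters.)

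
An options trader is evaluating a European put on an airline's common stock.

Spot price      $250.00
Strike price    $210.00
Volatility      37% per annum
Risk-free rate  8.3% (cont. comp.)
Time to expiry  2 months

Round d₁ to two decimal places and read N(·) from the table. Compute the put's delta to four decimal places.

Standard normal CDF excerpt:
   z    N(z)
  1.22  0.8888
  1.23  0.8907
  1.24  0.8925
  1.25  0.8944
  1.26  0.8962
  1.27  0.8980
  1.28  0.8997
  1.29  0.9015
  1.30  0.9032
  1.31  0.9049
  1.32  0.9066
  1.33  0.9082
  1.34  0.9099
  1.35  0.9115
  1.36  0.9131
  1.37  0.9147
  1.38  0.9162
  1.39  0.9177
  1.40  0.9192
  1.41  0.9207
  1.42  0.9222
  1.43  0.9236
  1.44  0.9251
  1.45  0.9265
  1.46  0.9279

σ√T = 0.37 × 0.4082 = 0.1511
d₁ = [ln(250/210) + (0.083 + ½·0.37²)·0.1667] / (σ√T) = (0.1744 + 0.0252) / 0.1511 = 1.3214 which rounds to 1.32
N(d₁) = N(1.32) = 0.9066
Δ_put = N(d₁) − 1 = 0.9066 − 1 = -0.0934

-0.0934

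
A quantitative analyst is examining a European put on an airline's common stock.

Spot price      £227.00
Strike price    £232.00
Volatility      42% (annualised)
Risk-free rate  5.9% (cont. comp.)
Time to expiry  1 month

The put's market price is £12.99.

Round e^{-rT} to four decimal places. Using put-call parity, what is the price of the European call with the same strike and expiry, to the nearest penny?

e^(−rT) = e^(−0.059·0.08333) = 0.9951
Put-call parity: C − P = S − K·e^(−rT) = 227 − 232·0.9951 = 227 − 230.8632 = -3.8632
C = P + (C − P) = 12.99 + (-3.8632) = 9.1268

£9.13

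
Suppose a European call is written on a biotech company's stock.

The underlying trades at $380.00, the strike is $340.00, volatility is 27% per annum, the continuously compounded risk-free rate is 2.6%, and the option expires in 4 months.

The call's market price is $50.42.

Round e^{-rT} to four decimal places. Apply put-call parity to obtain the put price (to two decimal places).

e^(−rT) = e^(−0.026·0.3333) = 0.9914
Put-call parity: C − P = S − K·e^(−rT) = 380 − 340·0.9914 = 380 − 337.0760 = 42.9240
P = C − (C − P) = 50.42 − (42.9240) = 7.4960

$7.50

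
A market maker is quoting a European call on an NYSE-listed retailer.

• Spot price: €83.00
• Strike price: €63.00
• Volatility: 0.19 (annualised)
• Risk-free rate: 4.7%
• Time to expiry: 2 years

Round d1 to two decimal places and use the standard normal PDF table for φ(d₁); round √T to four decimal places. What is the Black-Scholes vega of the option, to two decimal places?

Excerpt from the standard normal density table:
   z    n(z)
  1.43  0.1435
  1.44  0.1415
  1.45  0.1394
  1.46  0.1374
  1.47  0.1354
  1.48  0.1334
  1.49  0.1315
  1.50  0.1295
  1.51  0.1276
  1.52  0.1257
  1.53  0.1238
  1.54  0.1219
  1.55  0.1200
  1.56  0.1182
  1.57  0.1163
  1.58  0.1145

σ√T = 0.19 × 1.4142 = 0.2687
d₁ = [ln(83/63) + (0.047 + ½·0.19²)·2] / (σ√T) = (0.2757 + 0.1301) / 0.2687 = 1.5103 ≈ 1.51
√T = √2 = 1.4142
φ(d₁) = φ(1.51) = 0.1276
vega = S·φ(d₁)·√T = 83·0.1276·1.4142 = 14.9775

14.98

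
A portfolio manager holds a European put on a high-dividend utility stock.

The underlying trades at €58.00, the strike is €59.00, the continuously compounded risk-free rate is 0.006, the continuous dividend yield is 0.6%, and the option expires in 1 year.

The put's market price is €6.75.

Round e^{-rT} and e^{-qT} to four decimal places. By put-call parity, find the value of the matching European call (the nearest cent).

exp(−qT) = exp(−0.006·1) = 0.9940;  exp(−rT) = exp(−0.006·1) = 0.9940
Put-call parity: C − P = S·e^(−qT) − K·e^(−rT) = 58·0.9940 − 59·0.9940 = 57.6520 − 58.6460 = -0.9940
C = P + (C − P) = 6.75 + (-0.9940) = 5.7560

€5.76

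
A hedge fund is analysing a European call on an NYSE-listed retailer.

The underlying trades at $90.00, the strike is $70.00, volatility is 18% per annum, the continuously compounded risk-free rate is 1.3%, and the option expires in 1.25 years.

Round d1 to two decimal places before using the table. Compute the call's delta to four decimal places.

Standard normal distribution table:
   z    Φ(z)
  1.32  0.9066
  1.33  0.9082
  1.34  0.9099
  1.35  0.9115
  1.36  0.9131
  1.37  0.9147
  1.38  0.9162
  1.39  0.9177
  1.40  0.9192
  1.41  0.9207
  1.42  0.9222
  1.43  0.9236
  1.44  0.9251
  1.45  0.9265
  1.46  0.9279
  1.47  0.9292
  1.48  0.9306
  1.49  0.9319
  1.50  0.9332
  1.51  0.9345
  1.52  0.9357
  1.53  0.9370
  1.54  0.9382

0.9236

σ√T = 0.18 × 1.1180 = 0.2012
ln(S/K) + (r + σ²/2)T = ln(90/70) + (0.013 + 0.18²/2)·1.25 = 0.2513 + 0.0365 = 0.2878
d₁ = 0.2878 / 0.2012 = 1.4302 → 1.43
N(d₁) = N(1.43) = 0.9236
Δ_call = N(d₁) = 0.9236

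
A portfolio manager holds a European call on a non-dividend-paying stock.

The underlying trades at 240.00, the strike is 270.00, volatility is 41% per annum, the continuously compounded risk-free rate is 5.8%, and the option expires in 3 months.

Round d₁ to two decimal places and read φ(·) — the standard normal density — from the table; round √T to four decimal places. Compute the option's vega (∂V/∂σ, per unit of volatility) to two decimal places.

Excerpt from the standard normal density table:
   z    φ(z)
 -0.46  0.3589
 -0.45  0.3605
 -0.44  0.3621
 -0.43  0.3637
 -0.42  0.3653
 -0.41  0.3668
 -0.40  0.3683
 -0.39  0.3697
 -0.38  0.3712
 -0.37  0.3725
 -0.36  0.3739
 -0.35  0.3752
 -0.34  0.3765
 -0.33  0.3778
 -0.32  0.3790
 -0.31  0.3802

σ√T = 0.41 × 0.5000 = 0.2050
d₁ = [ln(240/270) + (0.058 + ½·0.41²)·0.25] / (σ√T) = (-0.1178 + 0.0355) / 0.2050 = -0.4013 which rounds to -0.40
√T = √0.25 = 0.5000
φ(d₁) = φ(-0.40) = 0.3683
vega = S·φ(d₁)·√T = 240·0.3683·0.5000 = 44.1960
(The put has the same vega.)

44.20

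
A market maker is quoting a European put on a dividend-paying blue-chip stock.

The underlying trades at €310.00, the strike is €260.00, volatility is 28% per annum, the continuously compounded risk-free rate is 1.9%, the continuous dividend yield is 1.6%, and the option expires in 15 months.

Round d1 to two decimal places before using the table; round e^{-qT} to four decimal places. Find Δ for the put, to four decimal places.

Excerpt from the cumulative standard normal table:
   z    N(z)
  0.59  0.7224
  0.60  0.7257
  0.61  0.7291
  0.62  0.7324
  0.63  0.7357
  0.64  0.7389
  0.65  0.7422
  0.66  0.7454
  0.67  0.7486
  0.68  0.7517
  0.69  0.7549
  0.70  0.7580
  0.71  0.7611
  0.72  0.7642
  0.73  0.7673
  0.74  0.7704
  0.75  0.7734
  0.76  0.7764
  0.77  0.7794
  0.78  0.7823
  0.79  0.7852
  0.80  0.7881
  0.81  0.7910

σ√T = 0.28·√1.25 = 0.3130
d₁ = [ln(310/260) + (0.019 − 0.016 + ½·0.28²)·1.25] / (σ√T) = (0.1759 + 0.0528) / 0.3130 = 0.7304 ≈ 0.73
N(d₁) = N(0.73) = 0.7673
Δ_put = e^(−qT)·(N(d₁) − 1) = 0.9802·(0.7673 − 1) = -0.2281

-0.2281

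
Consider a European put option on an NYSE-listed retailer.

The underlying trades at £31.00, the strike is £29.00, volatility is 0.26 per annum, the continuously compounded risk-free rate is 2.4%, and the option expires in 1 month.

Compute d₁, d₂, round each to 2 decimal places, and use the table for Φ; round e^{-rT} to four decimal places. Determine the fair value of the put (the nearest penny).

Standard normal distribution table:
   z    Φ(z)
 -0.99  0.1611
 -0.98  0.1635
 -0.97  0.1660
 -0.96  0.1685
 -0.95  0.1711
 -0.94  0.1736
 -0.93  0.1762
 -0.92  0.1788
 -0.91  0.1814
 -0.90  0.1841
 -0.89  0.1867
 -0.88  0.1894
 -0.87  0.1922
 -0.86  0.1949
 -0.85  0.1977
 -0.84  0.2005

£0.18

T = 0.08333;  σ√T = 0.0751
d₁ = [ln(31/29) + (0.024 + 0.26²/2)·0.08333] / 0.0751 = [0.0667 + 0.0048] / 0.0751 = 0.9527 which rounds to 0.95
d₂ = d₁ − σ√T = 0.9527 − 0.0751 = 0.8777 which rounds to 0.88
exp(−rT) = exp(−0.024·0.08333) = 0.9980
N(−d₂) = N(-0.88) = 0.1894;  N(−d₁) = N(-0.95) = 0.1711
P = 29·0.9980·0.1894 − 31·0.1711 = 5.4816 − 5.3041 = 0.1775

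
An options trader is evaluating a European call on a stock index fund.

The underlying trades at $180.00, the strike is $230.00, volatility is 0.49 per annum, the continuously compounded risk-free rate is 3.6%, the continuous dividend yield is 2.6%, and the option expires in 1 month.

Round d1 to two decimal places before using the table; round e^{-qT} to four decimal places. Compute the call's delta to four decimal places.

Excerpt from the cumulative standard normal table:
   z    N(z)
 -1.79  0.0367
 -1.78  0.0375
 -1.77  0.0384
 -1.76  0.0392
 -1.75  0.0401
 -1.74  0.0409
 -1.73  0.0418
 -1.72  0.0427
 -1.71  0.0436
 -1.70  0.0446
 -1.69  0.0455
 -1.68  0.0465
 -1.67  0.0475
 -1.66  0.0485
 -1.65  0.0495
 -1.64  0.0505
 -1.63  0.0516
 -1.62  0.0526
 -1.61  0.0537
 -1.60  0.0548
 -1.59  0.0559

0.0484

σ√T = 0.49·√0.08333 = 0.1415
d₁ = [ln(180/230) + (0.036 − 0.026 + 0.49²/2)·0.08333] / 0.1415 = [-0.2451 + 0.0108] / 0.1415 = -1.6563 ≈ -1.66
N(d₁) = N(-1.66) = 0.0485
Δ_call = exp(−qT)·N(d₁) = 0.9978·0.0485 = 0.0484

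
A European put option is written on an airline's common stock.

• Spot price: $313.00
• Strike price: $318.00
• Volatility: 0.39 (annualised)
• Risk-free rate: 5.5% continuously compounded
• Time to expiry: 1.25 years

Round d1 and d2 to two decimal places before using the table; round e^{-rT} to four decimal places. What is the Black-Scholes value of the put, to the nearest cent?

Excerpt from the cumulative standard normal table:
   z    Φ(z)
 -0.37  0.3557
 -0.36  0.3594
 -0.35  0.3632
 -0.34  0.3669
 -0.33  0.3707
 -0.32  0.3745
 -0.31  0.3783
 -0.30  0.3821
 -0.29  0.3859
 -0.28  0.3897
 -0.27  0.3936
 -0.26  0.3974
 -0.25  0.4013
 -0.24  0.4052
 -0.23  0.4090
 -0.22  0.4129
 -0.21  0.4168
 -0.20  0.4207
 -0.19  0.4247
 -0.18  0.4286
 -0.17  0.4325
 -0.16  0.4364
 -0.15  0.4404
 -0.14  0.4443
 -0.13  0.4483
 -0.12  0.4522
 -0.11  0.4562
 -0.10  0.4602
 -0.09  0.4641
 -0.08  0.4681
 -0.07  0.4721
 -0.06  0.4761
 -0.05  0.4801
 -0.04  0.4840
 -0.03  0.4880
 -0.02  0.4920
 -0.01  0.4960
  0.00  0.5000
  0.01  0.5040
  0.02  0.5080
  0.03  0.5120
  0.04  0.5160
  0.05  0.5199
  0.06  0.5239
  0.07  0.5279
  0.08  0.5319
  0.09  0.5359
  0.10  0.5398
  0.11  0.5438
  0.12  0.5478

$45.42

T = 1.25;  σ√T = 0.4360
ln(S/K) + (r + σ²/2)T = ln(313/318) + (0.055 + 0.39²/2)·1.25 = -0.0158 + 0.1638 = 0.1480
d₁ = 0.1480 / 0.4360 = 0.3393 ⇒ 0.34
d₂ = d₁ − σ√T = 0.3393 − 0.4360 = -0.0967 ⇒ -0.10
exp(−rT) = exp(−0.055·1.25) = 0.9336
P = 318·0.9336·N(0.10) − 313·N(-0.34) = 318·0.9336·0.5398 − 313·0.3669 = 160.2584 − 114.8397 = 45.4187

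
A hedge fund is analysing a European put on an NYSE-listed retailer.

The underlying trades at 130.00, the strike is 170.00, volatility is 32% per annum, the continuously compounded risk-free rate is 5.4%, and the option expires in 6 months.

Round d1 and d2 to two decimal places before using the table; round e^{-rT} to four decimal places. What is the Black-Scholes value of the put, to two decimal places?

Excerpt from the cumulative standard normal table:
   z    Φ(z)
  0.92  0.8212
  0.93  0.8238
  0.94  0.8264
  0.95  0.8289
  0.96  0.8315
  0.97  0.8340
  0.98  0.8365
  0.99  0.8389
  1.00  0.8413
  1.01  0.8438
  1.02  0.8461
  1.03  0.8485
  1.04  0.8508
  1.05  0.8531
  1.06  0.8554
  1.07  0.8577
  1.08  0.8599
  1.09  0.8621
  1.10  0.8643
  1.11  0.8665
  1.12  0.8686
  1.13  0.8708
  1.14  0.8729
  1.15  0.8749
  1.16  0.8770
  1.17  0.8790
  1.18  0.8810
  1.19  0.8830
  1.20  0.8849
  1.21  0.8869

σ√T = 0.32·√0.5 = 0.2263
ln(S/K) + (r + σ²/2)T = ln(130/170) + (0.054 + 0.32²/2)·0.5 = -0.2683 + 0.0526 = -0.2157
d₁ = -0.2157 / 0.2263 = -0.9531 ⇒ -0.95
d₂ = d₁ − σ√T = -0.9531 − 0.2263 = -1.1794 ⇒ -1.18
e^(−rT) = e^(−0.054·0.5) = 0.9734
N(−d₂) = N(1.18) = 0.8810;  N(−d₁) = N(0.95) = 0.8289
P = 170·0.9734·0.8810 − 130·0.8289 = 145.7861 − 107.7570 = 38.0291

38.03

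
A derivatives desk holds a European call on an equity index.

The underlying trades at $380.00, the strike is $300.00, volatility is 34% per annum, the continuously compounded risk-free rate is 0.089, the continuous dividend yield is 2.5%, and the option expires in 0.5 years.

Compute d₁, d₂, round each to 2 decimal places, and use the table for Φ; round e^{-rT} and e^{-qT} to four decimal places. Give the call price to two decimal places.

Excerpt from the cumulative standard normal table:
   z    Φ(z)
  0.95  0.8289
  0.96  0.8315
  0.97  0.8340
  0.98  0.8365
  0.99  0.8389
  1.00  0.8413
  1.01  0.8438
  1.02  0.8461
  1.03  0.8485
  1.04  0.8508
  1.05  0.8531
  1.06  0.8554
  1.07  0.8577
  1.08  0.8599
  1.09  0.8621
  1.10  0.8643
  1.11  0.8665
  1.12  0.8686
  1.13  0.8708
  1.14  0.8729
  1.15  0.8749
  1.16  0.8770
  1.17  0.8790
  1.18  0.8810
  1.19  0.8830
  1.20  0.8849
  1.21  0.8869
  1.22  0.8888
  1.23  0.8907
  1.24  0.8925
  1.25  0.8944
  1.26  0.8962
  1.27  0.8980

σ√T = 0.34 × 0.7071 = 0.2404
ln(S/K) + (r − q + σ²/2)T = ln(380/300) + (0.089 − 0.025 + 0.34²/2)·0.5 = 0.2364 + 0.0609 = 0.2973
d₁ = 0.2973 / 0.2404 = 1.2366 ⇒ 1.24
d₂ = d₁ − σ√T = 1.2366 − 0.2404 = 0.9961 ⇒ 1.00
exp(−qT) = exp(−0.025·0.5) = 0.9876;  exp(−rT) = exp(−0.089·0.5) = 0.9565
N(d₁) = N(1.24) = 0.8925;  N(d₂) = N(1.00) = 0.8413
C = 380·0.9876·0.8925 − 300·0.9565·0.8413 = 334.9445 − 241.4110 = 93.5335

$93.53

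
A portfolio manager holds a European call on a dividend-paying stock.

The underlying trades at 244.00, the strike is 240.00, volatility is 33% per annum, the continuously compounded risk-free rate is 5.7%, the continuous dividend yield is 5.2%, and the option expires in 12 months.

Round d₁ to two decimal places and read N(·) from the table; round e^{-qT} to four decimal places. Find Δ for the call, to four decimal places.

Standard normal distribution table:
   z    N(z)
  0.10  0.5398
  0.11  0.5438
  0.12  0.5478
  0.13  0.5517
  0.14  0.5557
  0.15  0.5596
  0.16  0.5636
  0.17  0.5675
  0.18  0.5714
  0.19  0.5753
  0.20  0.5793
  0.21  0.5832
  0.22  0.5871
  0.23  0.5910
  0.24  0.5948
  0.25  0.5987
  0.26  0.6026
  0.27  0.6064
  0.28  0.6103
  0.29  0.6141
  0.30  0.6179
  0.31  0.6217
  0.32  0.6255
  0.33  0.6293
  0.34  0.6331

0.5610

T = 1;  σ√T = 0.3300
d₁ = [ln(244/240) + (0.057 − 0.052 + 0.33²/2)·1] / 0.3300 = [0.0165 + 0.0595] / 0.3300 = 0.2302 ≈ 0.23
N(d₁) = N(0.23) = 0.5910
Δ_call = e^(−qT)·N(d₁) = 0.9493·0.5910 = 0.5610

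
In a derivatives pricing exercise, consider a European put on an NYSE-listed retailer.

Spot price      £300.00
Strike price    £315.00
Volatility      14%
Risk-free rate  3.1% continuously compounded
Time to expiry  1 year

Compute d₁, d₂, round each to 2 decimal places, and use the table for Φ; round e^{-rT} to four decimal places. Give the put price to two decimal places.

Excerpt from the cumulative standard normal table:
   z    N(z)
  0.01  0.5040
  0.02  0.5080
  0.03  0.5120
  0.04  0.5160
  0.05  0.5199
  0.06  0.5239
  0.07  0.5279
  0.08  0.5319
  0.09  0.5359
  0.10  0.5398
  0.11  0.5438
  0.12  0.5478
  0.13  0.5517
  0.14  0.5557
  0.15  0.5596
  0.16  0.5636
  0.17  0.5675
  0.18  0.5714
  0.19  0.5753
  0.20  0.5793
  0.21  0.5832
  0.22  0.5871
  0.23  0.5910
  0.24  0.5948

σ√T = 0.14 × 1.0000 = 0.1400
d₁ = [ln(300/315) + (0.031 + 0.14²/2)·1] / 0.1400 = [-0.0488 + 0.0408] / 0.1400 = -0.0571 → -0.06
d₂ = d₁ − σ√T = -0.0571 − 0.1400 = -0.1971 → -0.20
exp(−rT) = exp(−0.031·1) = 0.9695
N(−d₂) = N(0.20) = 0.5793;  N(−d₁) = N(0.06) = 0.5239
P = 315·0.9695·0.5793 − 300·0.5239 = 176.9139 − 157.1700 = 19.7439

£19.74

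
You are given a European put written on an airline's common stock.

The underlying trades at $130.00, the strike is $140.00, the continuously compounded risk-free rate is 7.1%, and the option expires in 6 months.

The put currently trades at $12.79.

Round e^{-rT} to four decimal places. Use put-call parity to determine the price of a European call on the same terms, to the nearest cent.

$7.68

e^(−rT) = e^(−0.071·0.5) = 0.9651
Put-call parity: C − P = S − K·e^(−rT) = 130 − 140·0.9651 = 130 − 135.1140 = -5.1140
C = P + (C − P) = 12.79 + (-5.1140) = 7.6760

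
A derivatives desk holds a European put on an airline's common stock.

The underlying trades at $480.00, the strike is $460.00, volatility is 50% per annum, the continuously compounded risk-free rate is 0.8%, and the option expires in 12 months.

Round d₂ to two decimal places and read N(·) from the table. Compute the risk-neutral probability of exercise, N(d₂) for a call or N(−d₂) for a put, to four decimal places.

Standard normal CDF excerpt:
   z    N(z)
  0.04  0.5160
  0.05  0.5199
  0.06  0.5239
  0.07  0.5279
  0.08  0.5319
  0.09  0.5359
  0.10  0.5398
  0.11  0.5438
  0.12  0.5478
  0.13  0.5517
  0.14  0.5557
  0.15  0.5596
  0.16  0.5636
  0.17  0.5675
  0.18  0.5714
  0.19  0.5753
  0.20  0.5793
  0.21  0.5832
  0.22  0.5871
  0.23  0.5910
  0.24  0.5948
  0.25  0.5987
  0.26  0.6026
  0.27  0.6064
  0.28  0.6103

0.5596

σ√T = 0.5 × 1.0000 = 0.5000
d₁ = [ln(480/460) + (0.008 + 0.5²/2)·1] / 0.5000 = [0.0426 + 0.1330] / 0.5000 = 0.3511 ≈ 0.35
d₂ = d₁ − σ√T = 0.3511 − 0.5000 = -0.1489 ≈ -0.15
Risk-neutral Pr[S_T < K] = N(−d₂) = N(0.15) = 0.5596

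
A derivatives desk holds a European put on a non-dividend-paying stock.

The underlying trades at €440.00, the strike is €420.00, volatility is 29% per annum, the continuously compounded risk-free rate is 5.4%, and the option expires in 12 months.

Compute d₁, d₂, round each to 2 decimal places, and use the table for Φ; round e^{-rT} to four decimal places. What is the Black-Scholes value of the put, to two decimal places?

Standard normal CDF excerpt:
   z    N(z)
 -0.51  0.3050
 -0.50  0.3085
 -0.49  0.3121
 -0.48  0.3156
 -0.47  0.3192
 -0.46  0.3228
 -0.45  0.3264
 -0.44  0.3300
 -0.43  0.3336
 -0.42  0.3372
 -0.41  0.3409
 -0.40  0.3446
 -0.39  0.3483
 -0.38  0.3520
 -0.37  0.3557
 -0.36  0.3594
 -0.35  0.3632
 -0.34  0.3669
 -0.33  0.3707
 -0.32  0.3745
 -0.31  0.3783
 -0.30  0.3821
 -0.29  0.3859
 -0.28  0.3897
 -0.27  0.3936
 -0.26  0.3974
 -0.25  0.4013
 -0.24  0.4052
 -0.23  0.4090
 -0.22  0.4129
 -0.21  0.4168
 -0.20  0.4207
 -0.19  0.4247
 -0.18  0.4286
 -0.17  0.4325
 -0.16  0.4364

σ√T = 0.29 × 1.0000 = 0.2900
d₁ = [ln(440/420) + (0.054 + 0.29²/2)·1] / 0.2900 = [0.0465 + 0.0960] / 0.2900 = 0.4916 → 0.49
d₂ = d₁ − σ√T = 0.4916 − 0.2900 = 0.2016 → 0.20
exp(−rT) = exp(−0.054·1) = 0.9474
N(−d₂) = N(-0.20) = 0.4207;  N(−d₁) = N(-0.49) = 0.3121
P = 420·0.9474·0.4207 − 440·0.3121 = 167.3999 − 137.3240 = 30.0759

€30.08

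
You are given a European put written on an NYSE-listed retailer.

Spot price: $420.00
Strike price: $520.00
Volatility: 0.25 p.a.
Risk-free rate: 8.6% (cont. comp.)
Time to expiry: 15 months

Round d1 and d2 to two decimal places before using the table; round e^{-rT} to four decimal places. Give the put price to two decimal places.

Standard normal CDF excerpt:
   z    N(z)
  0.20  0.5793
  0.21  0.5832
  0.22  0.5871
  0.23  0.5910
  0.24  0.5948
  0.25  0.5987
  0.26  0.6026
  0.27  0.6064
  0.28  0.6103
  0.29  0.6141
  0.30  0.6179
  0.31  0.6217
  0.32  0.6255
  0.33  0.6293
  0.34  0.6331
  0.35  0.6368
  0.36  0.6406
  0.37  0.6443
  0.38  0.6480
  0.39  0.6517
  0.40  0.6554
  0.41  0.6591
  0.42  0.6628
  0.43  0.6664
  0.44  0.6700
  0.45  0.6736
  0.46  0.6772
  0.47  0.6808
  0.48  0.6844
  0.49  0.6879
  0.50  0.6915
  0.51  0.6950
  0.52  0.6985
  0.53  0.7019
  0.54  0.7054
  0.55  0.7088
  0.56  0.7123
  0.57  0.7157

T = 1.25;  σ√T = 0.2795
d₁ = [ln(420/520) + (0.086 + 0.25²/2)·1.25] / 0.2795 = [-0.2136 + 0.1466] / 0.2795 = -0.2397 ⇒ -0.24
d₂ = d₁ − σ√T = -0.2397 − 0.2795 = -0.5193 ⇒ -0.52
exp(−rT) = exp(−0.086·1.25) = 0.8981
N(−d₂) = N(0.52) = 0.6985;  N(−d₁) = N(0.24) = 0.5948
P = 520·0.8981·0.6985 − 420·0.5948 = 326.2079 − 249.8160 = 76.3919

$76.39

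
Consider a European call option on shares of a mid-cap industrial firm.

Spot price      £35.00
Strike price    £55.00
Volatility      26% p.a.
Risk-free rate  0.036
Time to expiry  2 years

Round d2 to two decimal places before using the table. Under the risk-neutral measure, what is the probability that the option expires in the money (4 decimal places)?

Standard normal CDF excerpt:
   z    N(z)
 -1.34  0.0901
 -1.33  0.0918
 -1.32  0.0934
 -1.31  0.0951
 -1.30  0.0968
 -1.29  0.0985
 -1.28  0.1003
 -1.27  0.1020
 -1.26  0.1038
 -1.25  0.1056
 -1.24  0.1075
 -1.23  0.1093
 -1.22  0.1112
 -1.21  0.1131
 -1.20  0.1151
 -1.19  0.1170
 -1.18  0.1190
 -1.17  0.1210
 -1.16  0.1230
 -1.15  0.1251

σ√T = 0.26·√2 = 0.3677
ln(S/K) + (r + σ²/2)T = ln(35/55) + (0.036 + 0.26²/2)·2 = -0.4520 + 0.1396 = -0.3124
d₁ = -0.3124 / 0.3677 = -0.8496 → -0.85
d₂ = d₁ − σ√T = -0.8496 − 0.3677 = -1.2173 → -1.22
Risk-neutral Pr[S_T > K] = N(d₂) = N(-1.22) = 0.1112

0.1112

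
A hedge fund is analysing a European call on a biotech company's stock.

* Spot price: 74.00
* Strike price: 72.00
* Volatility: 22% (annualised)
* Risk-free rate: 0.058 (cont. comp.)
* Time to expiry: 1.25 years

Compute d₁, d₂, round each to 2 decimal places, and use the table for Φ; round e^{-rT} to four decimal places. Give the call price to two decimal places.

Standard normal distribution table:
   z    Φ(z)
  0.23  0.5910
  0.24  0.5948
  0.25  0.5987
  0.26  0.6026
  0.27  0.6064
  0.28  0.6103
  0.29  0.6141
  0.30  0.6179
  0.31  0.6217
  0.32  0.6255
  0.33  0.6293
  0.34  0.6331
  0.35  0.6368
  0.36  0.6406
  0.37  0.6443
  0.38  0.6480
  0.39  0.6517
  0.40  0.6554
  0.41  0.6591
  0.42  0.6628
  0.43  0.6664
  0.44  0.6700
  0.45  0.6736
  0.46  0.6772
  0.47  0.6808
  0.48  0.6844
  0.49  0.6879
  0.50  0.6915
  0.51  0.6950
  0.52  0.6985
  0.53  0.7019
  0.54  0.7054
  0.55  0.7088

11.07

T = 1.25;  σ√T = 0.2460
d₁ = [ln(74/72) + (0.058 + 0.22²/2)·1.25] / 0.2460 = [0.0274 + 0.1027] / 0.2460 = 0.5291 ⇒ 0.53
d₂ = d₁ − σ√T = 0.5291 − 0.2460 = 0.2832 ⇒ 0.28
e^(−rT) = e^(−0.058·1.25) = 0.9301
N(d₁) = N(0.53) = 0.7019;  N(d₂) = N(0.28) = 0.6103
C = 74·0.7019 − 72·0.9301·0.6103 = 51.9406 − 40.8701 = 11.0705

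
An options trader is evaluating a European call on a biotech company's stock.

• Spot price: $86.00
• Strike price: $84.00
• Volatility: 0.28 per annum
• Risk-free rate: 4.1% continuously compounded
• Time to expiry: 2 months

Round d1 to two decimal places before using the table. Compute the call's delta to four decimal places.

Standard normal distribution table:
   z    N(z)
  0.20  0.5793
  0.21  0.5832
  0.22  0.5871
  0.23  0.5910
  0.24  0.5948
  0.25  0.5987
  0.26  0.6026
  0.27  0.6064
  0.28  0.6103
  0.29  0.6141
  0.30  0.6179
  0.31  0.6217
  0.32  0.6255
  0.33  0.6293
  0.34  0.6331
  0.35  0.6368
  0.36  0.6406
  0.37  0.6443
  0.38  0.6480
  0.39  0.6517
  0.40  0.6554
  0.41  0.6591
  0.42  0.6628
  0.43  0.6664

0.6255

T = 0.1667;  σ√T = 0.1143
d₁ = [ln(86/84) + (0.041 + ½·0.28²)·0.1667] / (σ√T) = (0.0235 + 0.0134) / 0.1143 = 0.3228 which rounds to 0.32
N(d₁) = N(0.32) = 0.6255
Δ_call = N(d₁) = 0.6255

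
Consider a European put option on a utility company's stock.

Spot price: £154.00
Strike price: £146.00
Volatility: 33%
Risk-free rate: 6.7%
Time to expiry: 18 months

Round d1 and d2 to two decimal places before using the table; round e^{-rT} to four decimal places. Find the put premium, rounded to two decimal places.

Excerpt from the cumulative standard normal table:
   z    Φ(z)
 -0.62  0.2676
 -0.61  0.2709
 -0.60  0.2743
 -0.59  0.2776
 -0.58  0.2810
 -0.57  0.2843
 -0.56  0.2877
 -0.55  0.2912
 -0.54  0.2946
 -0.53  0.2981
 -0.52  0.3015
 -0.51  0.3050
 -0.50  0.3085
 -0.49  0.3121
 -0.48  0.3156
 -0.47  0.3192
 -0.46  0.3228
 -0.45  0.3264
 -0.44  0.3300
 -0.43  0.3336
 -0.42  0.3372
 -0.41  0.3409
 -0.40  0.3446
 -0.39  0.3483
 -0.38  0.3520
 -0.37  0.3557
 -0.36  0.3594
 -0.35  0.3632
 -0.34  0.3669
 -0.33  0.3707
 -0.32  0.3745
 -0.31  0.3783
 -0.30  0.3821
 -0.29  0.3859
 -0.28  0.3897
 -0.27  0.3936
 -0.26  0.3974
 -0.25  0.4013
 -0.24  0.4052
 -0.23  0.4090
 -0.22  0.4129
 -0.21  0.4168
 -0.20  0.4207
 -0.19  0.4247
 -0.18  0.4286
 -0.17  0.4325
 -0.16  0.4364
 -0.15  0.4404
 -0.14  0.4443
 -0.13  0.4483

T = 1.5;  σ√T = 0.4042
ln(S/K) + (r + σ²/2)T = ln(154/146) + (0.067 + 0.33²/2)·1.5 = 0.0533 + 0.1822 = 0.2355
d₁ = 0.2355 / 0.4042 = 0.5827 ≈ 0.58
d₂ = d₁ − σ√T = 0.5827 − 0.4042 = 0.1786 ≈ 0.18
e^(−rT) = e^(−0.067·1.5) = 0.9044
P = 146·0.9044·N(-0.18) − 154·N(-0.58) = 146·0.9044·0.4286 − 154·0.2810 = 56.5934 − 43.2740 = 13.3194

£13.32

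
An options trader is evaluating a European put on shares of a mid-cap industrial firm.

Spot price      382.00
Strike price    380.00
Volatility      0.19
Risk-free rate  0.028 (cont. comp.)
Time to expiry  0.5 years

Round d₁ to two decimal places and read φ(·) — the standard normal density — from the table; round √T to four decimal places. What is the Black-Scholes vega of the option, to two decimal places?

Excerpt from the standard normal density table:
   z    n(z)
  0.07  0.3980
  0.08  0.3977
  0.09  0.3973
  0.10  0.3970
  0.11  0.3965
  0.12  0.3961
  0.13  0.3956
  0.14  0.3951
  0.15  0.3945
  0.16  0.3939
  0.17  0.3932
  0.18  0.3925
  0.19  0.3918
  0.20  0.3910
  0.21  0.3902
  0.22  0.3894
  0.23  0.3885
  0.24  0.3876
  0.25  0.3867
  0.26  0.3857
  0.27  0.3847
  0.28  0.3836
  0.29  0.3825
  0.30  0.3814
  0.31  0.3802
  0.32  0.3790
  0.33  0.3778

105.40

σ√T = 0.19·√0.5 = 0.1344
d₁ = [ln(382/380) + (0.028 + 0.19²/2)·0.5] / 0.1344 = [0.0052 + 0.0230] / 0.1344 = 0.2105 ≈ 0.21
√T = √0.5 = 0.7071
φ(d₁) = φ(0.21) = 0.3902
vega = S·φ(d₁)·√T = 382·0.3902·0.7071 = 105.3978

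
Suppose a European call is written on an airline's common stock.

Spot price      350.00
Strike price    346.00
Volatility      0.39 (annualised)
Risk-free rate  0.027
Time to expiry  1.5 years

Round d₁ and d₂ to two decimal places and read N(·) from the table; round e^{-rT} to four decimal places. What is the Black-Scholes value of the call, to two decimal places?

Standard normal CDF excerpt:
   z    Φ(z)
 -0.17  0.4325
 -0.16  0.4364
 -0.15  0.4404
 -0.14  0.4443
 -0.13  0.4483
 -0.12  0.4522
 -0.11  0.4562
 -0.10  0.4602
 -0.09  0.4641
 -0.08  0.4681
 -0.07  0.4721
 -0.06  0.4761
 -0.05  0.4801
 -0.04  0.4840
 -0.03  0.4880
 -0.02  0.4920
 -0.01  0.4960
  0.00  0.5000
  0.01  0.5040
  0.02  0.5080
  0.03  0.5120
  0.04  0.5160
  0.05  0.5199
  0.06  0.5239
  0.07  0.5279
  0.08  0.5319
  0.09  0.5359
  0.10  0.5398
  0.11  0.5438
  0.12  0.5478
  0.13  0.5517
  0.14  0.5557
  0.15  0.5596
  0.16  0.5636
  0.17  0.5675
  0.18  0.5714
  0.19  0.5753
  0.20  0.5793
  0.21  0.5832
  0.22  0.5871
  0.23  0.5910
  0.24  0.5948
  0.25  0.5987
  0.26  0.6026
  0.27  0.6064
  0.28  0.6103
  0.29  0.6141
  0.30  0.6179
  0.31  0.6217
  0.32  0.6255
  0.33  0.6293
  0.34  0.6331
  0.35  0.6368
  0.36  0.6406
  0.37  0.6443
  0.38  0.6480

σ√T = 0.39 × 1.2247 = 0.4777
d₁ = [ln(350/346) + (0.027 + 0.39²/2)·1.5] / 0.4777 = [0.0115 + 0.1546] / 0.4777 = 0.3477 ≈ 0.35
d₂ = d₁ − σ√T = 0.3477 − 0.4777 = -0.1300 ≈ -0.13
exp(−rT) = exp(−0.027·1.5) = 0.9603
N(d₁) = N(0.35) = 0.6368;  N(d₂) = N(-0.13) = 0.4483
C = 350·0.6368 − 346·0.9603·0.4483 = 222.8800 − 148.9539 = 73.9261

73.93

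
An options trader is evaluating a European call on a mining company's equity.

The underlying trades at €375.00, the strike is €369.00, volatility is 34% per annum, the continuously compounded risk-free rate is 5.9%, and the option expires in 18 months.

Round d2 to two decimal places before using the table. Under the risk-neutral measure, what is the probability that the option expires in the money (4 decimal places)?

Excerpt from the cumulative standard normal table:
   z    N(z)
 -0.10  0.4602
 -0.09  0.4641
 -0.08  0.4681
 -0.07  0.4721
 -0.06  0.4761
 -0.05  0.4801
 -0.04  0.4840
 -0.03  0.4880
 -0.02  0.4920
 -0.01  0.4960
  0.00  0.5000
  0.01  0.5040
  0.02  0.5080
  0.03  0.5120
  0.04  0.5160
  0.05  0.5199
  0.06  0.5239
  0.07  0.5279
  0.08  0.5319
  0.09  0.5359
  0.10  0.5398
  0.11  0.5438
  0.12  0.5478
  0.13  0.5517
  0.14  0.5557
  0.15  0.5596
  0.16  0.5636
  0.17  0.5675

0.5160

σ√T = 0.34·√1.5 = 0.4164
d₁ = [ln(375/369) + (0.059 + 0.34²/2)·1.5] / 0.4164 = [0.0161 + 0.1752] / 0.4164 = 0.4595 ⇒ 0.46
d₂ = d₁ − σ√T = 0.4595 − 0.4164 = 0.0431 ⇒ 0.04
Risk-neutral Pr[S_T > K] = N(d₂) = N(0.04) = 0.5160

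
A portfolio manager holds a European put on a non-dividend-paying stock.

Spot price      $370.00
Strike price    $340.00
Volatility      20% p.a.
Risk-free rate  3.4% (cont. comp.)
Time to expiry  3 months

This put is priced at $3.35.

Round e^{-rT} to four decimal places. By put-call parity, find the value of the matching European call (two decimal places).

$36.24

exp(−rT) = exp(−0.034·0.25) = 0.9915
Put-call parity: C − P = S − K·e^(−rT) = 370 − 340·0.9915 = 370 − 337.1100 = 32.8900
C = P + (C − P) = 3.35 + (32.8900) = 36.2400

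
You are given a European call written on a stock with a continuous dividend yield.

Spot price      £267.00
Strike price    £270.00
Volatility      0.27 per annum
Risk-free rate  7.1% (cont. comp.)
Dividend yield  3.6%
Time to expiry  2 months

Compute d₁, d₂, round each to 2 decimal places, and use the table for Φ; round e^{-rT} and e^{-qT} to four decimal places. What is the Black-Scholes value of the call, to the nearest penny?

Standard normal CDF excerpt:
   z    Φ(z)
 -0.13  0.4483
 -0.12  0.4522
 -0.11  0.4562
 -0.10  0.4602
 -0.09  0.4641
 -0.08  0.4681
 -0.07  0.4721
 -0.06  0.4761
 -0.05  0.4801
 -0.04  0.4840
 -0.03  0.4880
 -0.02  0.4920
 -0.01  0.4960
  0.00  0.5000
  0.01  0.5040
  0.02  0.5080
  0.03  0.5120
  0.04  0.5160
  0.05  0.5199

£10.97

σ√T = 0.27 × 0.4082 = 0.1102
d₁ = [ln(267/270) + (0.071 − 0.036 + 0.27²/2)·0.1667] / 0.1102 = [-0.0112 + 0.0119] / 0.1102 = 0.0067 which rounds to 0.01
d₂ = d₁ − σ√T = 0.0067 − 0.1102 = -0.1036 which rounds to -0.10
exp(−qT) = exp(−0.036·0.1667) = 0.9940;  exp(−rT) = exp(−0.071·0.1667) = 0.9882
C = 267·0.9940·N(0.01) − 270·0.9882·N(-0.10) = 267·0.9940·0.5040 − 270·0.9882·0.4602 = 133.7606 − 122.7878 = 10.9728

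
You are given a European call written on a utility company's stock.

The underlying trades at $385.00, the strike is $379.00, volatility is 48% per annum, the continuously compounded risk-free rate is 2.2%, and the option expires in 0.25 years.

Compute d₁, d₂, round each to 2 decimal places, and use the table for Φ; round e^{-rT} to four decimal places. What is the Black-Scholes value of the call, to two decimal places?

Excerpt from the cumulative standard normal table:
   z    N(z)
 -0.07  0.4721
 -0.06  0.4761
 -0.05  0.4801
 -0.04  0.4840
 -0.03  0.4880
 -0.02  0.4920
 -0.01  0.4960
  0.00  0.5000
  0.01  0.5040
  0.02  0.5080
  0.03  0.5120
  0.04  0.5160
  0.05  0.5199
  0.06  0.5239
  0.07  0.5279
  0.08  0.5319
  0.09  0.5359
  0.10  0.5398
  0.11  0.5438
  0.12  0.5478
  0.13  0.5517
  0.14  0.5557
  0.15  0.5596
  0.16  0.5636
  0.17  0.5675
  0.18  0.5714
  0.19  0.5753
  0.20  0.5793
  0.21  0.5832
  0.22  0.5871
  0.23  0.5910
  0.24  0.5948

$40.60

T = 0.25;  σ√T = 0.2400
d₁ = [ln(385/379) + (0.022 + 0.48²/2)·0.25] / 0.2400 = [0.0157 + 0.0343] / 0.2400 = 0.2084 ⇒ 0.21
d₂ = d₁ − σ√T = 0.2084 − 0.2400 = -0.0316 ⇒ -0.03
e^(−rT) = e^(−0.022·0.25) = 0.9945
N(d₁) = N(0.21) = 0.5832;  N(d₂) = N(-0.03) = 0.4880
C = 385·0.5832 − 379·0.9945·0.4880 = 224.5320 − 183.9348 = 40.5972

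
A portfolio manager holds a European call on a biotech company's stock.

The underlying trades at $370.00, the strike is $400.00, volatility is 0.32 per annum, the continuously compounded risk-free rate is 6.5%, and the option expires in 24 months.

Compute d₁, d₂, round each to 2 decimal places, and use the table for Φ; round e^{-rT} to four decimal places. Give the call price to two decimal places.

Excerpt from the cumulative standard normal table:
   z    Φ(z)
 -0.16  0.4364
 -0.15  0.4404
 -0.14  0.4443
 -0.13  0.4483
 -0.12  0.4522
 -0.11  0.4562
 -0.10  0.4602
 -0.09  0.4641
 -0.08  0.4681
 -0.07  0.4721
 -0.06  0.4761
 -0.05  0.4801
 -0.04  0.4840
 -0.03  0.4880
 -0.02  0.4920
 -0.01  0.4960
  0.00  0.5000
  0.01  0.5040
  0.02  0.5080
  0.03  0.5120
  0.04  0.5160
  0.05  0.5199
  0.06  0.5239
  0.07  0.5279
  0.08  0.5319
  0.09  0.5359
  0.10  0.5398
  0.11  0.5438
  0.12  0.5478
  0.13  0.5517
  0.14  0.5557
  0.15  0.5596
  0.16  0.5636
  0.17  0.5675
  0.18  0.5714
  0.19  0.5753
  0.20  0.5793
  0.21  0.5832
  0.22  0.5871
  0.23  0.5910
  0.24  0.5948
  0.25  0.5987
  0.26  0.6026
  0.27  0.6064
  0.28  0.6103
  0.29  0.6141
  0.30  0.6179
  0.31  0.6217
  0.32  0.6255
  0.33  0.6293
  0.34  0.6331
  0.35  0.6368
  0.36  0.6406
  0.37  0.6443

$74.01

T = 2;  σ√T = 0.4525
d₁ = [ln(370/400) + (0.065 + ½·0.32²)·2] / (σ√T) = (-0.0780 + 0.2324) / 0.4525 = 0.3413 which rounds to 0.34
d₂ = 0.3413 − 0.4525 = -0.1113 which rounds to -0.11
e^(−rT) = e^(−0.065·2) = 0.8781
N(d₁) = N(0.34) = 0.6331;  N(d₂) = N(-0.11) = 0.4562
C = 370·0.6331 − 400·0.8781·0.4562 = 234.2470 − 160.2357 = 74.0113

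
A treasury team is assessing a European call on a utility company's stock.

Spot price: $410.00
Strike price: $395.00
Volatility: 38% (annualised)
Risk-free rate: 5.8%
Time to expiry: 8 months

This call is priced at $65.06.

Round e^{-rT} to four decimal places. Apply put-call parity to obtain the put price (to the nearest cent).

e^(−rT) = e^(−0.058·0.6667) = 0.9621
Put-call parity: C − P = S − K·e^(−rT) = 410 − 395·0.9621 = 410 − 380.0295 = 29.9705
P = C − (C − P) = 65.06 − (29.9705) = 35.0895

$35.09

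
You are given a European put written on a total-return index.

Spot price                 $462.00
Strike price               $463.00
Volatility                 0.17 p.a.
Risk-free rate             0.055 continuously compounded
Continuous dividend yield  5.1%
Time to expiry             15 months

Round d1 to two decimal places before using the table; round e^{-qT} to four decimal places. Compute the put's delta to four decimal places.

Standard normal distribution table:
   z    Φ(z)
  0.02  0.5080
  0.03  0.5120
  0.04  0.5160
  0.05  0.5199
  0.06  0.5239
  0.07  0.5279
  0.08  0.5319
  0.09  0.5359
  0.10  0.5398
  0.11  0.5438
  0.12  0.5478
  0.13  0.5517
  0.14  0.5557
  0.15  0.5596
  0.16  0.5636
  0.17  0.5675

σ√T = 0.17 × 1.1180 = 0.1901
ln(S/K) + (r − q + σ²/2)T = ln(462/463) + (0.055 − 0.051 + 0.17²/2)·1.25 = -0.0022 + 0.0231 = 0.0209
d₁ = 0.0209 / 0.1901 = 0.1100 which rounds to 0.11
N(d₁) = N(0.11) = 0.5438
Δ_put = exp(−qT)·(N(d₁) − 1) = 0.9382·(0.5438 − 1) = -0.4280

-0.4280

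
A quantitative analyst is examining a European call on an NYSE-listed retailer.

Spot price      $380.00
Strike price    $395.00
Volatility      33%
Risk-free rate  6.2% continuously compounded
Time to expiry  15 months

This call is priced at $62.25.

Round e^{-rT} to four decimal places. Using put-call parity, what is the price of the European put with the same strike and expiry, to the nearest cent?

$47.78

exp(−rT) = exp(−0.062·1.25) = 0.9254
Put-call parity: C − P = S − K·e^(−rT) = 380 − 395·0.9254 = 380 − 365.5330 = 14.4670
P = C − (C − P) = 62.25 − (14.4670) = 47.7830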